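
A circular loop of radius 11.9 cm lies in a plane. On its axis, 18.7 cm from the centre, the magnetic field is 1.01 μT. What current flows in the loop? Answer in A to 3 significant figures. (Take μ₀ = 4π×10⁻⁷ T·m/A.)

I ≈ 1.24 A

On the axis of a loop, B = μ₀IR²/[2(R²+z²)^(3/2)], so I = 2B(R²+z²)^(3/2)/(μ₀R²).
R² + z² = 0.01416 + 0.03497 = 0.04913 m²; raised to 3/2 gives 1.09×10⁻² m³.
I = 2 × 1.01×10⁻⁶ × 1.09×10⁻² / (1.26×10⁻⁶ × 0.01416) = 1.24 A.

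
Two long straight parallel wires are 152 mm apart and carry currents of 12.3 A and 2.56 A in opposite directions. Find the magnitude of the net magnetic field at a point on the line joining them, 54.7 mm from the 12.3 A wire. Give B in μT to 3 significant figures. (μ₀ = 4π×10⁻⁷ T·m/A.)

B ≈ 50.2 μT

Each long wire gives B = μ₀I/(2πd). Distances are d₁ = 0.0547 m and d₂ = 0.0973 m.
B₁ = 4.50×10⁻⁵ T, B₂ = 5.26×10⁻⁶ T.
Between antiparallel currents both contributions point the same way, so they add. B = B₁ + B₂ = 4.50×10⁻⁵ + 5.26×10⁻⁶ = 5.02×10⁻⁵ T.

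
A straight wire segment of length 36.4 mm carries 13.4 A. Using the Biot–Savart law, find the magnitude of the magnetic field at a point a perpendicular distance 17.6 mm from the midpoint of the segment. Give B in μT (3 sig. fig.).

B ≈ 109 μT

For a finite straight segment, B = (μ₀I/4πd)(sinθ₁ + sinθ₂), where θ₁, θ₂ are the angles from the perpendicular to each end.
The perpendicular from the point meets the wire at its midpoint, so each end is L/2 = 0.0182 m away along the wire.
sinθ₁ = 0.0182/√(0.0182²+0.0176²) = 0.7189; sinθ₂ = 0.0182/√(0.0182²+0.0176²) = 0.7189.
B = (4π×10⁻⁷ × 13.4) / (4π × 0.0176) × (0.7189 + 0.7189) = 1.09×10⁻⁴ T.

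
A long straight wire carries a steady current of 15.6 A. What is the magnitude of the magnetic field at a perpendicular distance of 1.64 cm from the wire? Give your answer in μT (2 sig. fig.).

For an infinitely long straight wire, B = μ₀I/(2πd).
B = (4π×10⁻⁷ × 15.6) / (2π × 0.0164) = 1.90×10⁻⁴ T.

B ≈ 190 μT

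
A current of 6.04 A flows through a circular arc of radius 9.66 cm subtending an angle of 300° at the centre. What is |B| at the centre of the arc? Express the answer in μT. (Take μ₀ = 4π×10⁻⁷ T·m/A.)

The Biot–Savart field of a circular arc at its centre is B = μ₀Iφ/(4πR), with φ = 5.236 rad.
B = (4π×10⁻⁷ × 6.04 × 5.236) / (4π × 0.0966) = 3.27×10⁻⁵ T.

B ≈ 32.7 μT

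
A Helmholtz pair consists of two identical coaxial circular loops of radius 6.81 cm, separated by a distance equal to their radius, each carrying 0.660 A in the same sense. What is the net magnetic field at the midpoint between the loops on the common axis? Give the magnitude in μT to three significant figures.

B ≈ 8.71 μT

Each loop contributes B = μ₀IR²/[2(R²+z²)^(3/2)] on the axis, with z measured from that loop.
Loop 1 (z = 0.03405 m): B₁ = 4.36×10⁻⁶ T. Loop 2 (z = 0.03405 m): B₂ = 4.36×10⁻⁶ T.
The fields add: B = B₁ + B₂ = 8.71×10⁻⁶ T.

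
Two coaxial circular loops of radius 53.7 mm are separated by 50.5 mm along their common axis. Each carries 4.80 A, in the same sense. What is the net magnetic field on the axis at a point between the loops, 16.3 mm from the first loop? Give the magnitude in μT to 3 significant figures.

Each loop contributes B = μ₀IR²/[2(R²+z²)^(3/2)] on the axis, with z measured from that loop.
Loop 1 (z = 0.0163 m): B₁ = 4.92×10⁻⁵ T. Loop 2 (z = 0.0342 m): B₂ = 3.37×10⁻⁵ T.
The fields add: B = B₁ + B₂ = 8.29×10⁻⁵ T.

B ≈ 82.9 μT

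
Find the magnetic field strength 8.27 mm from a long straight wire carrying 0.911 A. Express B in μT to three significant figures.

For an infinitely long straight wire, B = μ₀I/(2πd).
B = (4π×10⁻⁷ × 0.911) / (2π × 0.00827) = 2.20×10⁻⁵ T.

B ≈ 22.0 μT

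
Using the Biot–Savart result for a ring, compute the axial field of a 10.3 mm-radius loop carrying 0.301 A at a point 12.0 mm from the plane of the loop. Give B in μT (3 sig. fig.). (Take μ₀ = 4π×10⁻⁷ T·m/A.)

B ≈ 5.07 μT

On the axis of a circular loop, B = μ₀IR² / [2(R²+z²)^(3/2)].
R² + z² = (0.0103)² + (0.012)² = 0.0002501 m², and (R²+z²)^(3/2) = 3.95×10⁻⁶ m³.
B = (4π×10⁻⁷ × 0.301 × 0.0001061) / (2 × 3.95×10⁻⁶) = 5.07×10⁻⁶ T.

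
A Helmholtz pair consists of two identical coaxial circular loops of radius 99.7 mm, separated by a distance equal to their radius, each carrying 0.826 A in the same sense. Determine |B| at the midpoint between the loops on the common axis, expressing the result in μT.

B ≈ 7.45 μT

Each loop contributes B = μ₀IR²/[2(R²+z²)^(3/2)] on the axis, with z measured from that loop.
Loop 1 (z = 0.04985 m): B₁ = 3.72×10⁻⁶ T. Loop 2 (z = 0.04985 m): B₂ = 3.72×10⁻⁶ T.
The fields add: B = B₁ + B₂ = 7.45×10⁻⁶ T.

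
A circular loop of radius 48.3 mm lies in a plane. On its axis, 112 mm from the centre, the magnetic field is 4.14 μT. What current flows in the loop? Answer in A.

On the axis of a loop, B = μ₀IR²/[2(R²+z²)^(3/2)], so I = 2B(R²+z²)^(3/2)/(μ₀R²).
R² + z² = 0.002333 + 0.01254 = 0.01488 m²; raised to 3/2 gives 1.81×10⁻³ m³.
I = 2 × 4.14×10⁻⁶ × 1.81×10⁻³ / (1.26×10⁻⁶ × 0.002333) = 5.13 A.

I ≈ 5.13 A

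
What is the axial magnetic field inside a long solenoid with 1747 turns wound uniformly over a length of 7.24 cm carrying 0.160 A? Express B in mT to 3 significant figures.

B ≈ 4.85 mT

Inside a long solenoid, B = μ₀nI with n = 2.413×10⁴ turns/m.
B = 4π×10⁻⁷ × 2.413×10⁴ × 0.160 = 4.85×10⁻³ T.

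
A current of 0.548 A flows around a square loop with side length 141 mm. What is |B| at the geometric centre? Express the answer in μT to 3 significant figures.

B ≈ 4.40 μT

Each side is a finite straight segment at perpendicular distance d = a/(2 tan(π/4)) = 0.0705 m from the centre, with end-angles ±π/4.
One side contributes B₁ = (μ₀I/4πd)·2 sin(π/4) = 1.10×10⁻⁶ T.
All 4 sides add in the same direction: B = 4 × 1.10×10⁻⁶ = 4.40×10⁻⁶ T.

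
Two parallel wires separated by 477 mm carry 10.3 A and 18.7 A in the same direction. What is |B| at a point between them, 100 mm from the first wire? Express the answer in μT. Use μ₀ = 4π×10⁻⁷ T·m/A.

Each long wire gives B = μ₀I/(2πd). Distances are d₁ = 0.1 m and d₂ = 0.377 m.
B₁ = 2.06×10⁻⁵ T, B₂ = 9.92×10⁻⁶ T.
Between parallel currents the two contributions point in opposite directions, so they subtract. B = |B₁ − B₂| = |2.06×10⁻⁵ − 9.92×10⁻⁶| = 1.07×10⁻⁵ T.

B ≈ 10.7 μT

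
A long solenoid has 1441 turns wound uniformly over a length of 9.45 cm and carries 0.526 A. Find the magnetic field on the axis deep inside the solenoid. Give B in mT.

Inside a long solenoid, B = μ₀nI with n = 1.525×10⁴ turns/m.
B = 4π×10⁻⁷ × 1.525×10⁴ × 0.526 = 1.01×10⁻² T.

B ≈ 10.1 mT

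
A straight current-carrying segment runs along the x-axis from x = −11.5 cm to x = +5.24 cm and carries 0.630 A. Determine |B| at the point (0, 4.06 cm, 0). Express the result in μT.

For a finite straight segment, B = (μ₀I/4πd)(sinθ₁ + sinθ₂), where θ₁, θ₂ are the angles from the perpendicular to each end.
The perpendicular distance is d = 0.0406 m; the end-offsets along the wire are a = 0.115 m and b = 0.0524 m.
sinθ₁ = 0.115/√(0.115²+0.0406²) = 0.9430; sinθ₂ = 0.0524/√(0.0524²+0.0406²) = 0.7905.
B = (4π×10⁻⁷ × 0.630) / (4π × 0.0406) × (0.9430 + 0.7905) = 2.69×10⁻⁶ T.

B ≈ 2.69 μT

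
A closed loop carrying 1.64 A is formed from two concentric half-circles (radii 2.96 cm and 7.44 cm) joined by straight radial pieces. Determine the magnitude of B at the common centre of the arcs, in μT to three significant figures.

B ≈ 10.5 μT

The radial connectors point toward the centre, so dl × r̂ = 0 and they contribute nothing.
Each semicircle gives μ₀I/(4R): inner arc 1.74×10⁻⁵ T, outer arc 6.93×10⁻⁶ T.
The two arcs carry current in opposite angular senses, so their fields oppose: B = |1.74×10⁻⁵ − 6.93×10⁻⁶| = 1.05×10⁻⁵ T.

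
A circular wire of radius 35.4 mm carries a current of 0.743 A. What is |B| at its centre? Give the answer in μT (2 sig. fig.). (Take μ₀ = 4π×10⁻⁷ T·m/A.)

B ≈ 13 μT

At the centre of a circular loop the Biot–Savart law gives B = μ₀I/(2R).
B = (4π×10⁻⁷ × 0.743) / (2 × 0.0354) = 1.32×10⁻⁵ T.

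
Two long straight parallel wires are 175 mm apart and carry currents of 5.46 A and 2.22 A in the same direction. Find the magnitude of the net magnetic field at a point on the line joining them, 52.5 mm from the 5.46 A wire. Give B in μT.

Each long wire gives B = μ₀I/(2πd). Distances are d₁ = 0.0525 m and d₂ = 0.1225 m.
B₁ = 2.08×10⁻⁵ T, B₂ = 3.62×10⁻⁶ T.
Between parallel currents the two contributions point in opposite directions, so they subtract. B = |B₁ − B₂| = |2.08×10⁻⁵ − 3.62×10⁻⁶| = 1.72×10⁻⁵ T.

B ≈ 17.2 μT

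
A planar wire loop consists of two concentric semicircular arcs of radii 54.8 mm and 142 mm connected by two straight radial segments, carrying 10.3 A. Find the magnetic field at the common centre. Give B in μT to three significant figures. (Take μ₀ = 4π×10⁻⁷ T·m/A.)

B ≈ 36.3 μT

The radial connectors point toward the centre, so dl × r̂ = 0 and they contribute nothing.
Each semicircle gives μ₀I/(4R): inner arc 5.90×10⁻⁵ T, outer arc 2.28×10⁻⁵ T.
The two arcs carry current in opposite angular senses, so their fields oppose: B = |5.90×10⁻⁵ − 2.28×10⁻⁵| = 3.63×10⁻⁵ T.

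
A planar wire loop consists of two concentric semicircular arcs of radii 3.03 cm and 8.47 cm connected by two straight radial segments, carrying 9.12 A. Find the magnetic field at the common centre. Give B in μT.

B ≈ 60.7 μT

The radial connectors point toward the centre, so dl × r̂ = 0 and they contribute nothing.
Each semicircle gives μ₀I/(4R): inner arc 9.46×10⁻⁵ T, outer arc 3.38×10⁻⁵ T.
The two arcs carry current in opposite angular senses, so their fields oppose: B = |9.46×10⁻⁵ − 3.38×10⁻⁵| = 6.07×10⁻⁵ T.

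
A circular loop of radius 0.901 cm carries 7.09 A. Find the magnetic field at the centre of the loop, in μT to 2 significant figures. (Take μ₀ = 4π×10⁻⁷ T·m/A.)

At the centre of a circular loop the Biot–Savart law gives B = μ₀I/(2R).
B = (4π×10⁻⁷ × 7.09) / (2 × 0.00901) = 4.94×10⁻⁴ T.

B ≈ 490 μT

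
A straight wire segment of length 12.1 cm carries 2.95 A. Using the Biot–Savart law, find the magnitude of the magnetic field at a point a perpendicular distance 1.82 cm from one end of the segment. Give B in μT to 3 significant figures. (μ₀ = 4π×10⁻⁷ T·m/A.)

For a finite straight segment, B = (μ₀I/4πd)(sinθ₁ + sinθ₂), where θ₁, θ₂ are the angles from the perpendicular to each end.
The perpendicular foot is at one end, so the two end-offsets along the wire are 0 and L = 0.121 m.
sinθ₁ = 0/√(0²+0.0182²) = 0.0000; sinθ₂ = 0.121/√(0.121²+0.0182²) = 0.9889.
B = (4π×10⁻⁷ × 2.95) / (4π × 0.0182) × (0.0000 + 0.9889) = 1.60×10⁻⁵ T.

B ≈ 16.0 μT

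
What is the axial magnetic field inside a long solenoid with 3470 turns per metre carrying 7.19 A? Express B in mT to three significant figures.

B ≈ 31.4 mT

Inside a long solenoid, B = μ₀nI with n = 3470 turns/m.
B = 4π×10⁻⁷ × 3470 × 7.19 = 3.14×10⁻² T.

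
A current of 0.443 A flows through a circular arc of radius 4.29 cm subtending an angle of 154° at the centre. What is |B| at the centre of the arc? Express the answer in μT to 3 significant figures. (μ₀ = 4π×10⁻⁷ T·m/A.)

The Biot–Savart field of a circular arc at its centre is B = μ₀Iφ/(4πR), with φ = 2.688 rad.
B = (4π×10⁻⁷ × 0.443 × 2.688) / (4π × 0.0429) = 2.78×10⁻⁶ T.

B ≈ 2.78 μT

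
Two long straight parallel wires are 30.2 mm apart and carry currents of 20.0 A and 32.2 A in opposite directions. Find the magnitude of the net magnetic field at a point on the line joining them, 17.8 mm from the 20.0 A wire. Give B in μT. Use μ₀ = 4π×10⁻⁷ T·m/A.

Each long wire gives B = μ₀I/(2πd). Distances are d₁ = 0.0178 m and d₂ = 0.0124 m.
B₁ = 2.25×10⁻⁴ T, B₂ = 5.19×10⁻⁴ T.
Between antiparallel currents both contributions point the same way, so they add. B = B₁ + B₂ = 2.25×10⁻⁴ + 5.19×10⁻⁴ = 7.44×10⁻⁴ T.

B ≈ 744 μT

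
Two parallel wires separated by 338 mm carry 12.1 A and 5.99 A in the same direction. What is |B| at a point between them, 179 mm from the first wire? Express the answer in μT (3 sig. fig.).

Each long wire gives B = μ₀I/(2πd). Distances are d₁ = 0.179 m and d₂ = 0.159 m.
B₁ = 1.35×10⁻⁵ T, B₂ = 7.53×10⁻⁶ T.
Between parallel currents the two contributions point in opposite directions, so they subtract. B = |B₁ − B₂| = |1.35×10⁻⁵ − 7.53×10⁻⁶| = 5.98×10⁻⁶ T.

B ≈ 5.98 μT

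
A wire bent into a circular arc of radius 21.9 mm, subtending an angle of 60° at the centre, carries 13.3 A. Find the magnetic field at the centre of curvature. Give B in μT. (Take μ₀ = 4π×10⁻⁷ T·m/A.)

B ≈ 63.6 μT

The Biot–Savart field of a circular arc at its centre is B = μ₀Iφ/(4πR), with φ = 1.047 rad.
B = (4π×10⁻⁷ × 13.3 × 1.047) / (4π × 0.0219) = 6.36×10⁻⁵ T.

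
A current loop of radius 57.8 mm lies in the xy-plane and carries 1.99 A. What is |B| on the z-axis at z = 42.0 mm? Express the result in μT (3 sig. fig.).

B ≈ 11.5 μT

On the axis of a circular loop, B = μ₀IR² / [2(R²+z²)^(3/2)].
R² + z² = (0.0578)² + (0.042)² = 0.005105 m², and (R²+z²)^(3/2) = 3.65×10⁻⁴ m³.
B = (4π×10⁻⁷ × 1.99 × 0.003341) / (2 × 3.65×10⁻⁴) = 1.15×10⁻⁵ T.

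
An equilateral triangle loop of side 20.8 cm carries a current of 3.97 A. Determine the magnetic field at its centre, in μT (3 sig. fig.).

Each side is a finite straight segment at perpendicular distance d = a/(2 tan(π/3)) = 0.06004 m from the centre, with end-angles ±π/3.
One side contributes B₁ = (μ₀I/4πd)·2 sin(π/3) = 1.15×10⁻⁵ T.
All 3 sides add in the same direction: B = 3 × 1.15×10⁻⁵ = 3.44×10⁻⁵ T.

B ≈ 34.4 μT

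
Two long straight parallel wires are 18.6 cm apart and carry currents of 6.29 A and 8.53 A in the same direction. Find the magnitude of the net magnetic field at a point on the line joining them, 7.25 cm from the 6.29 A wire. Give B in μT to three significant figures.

Each long wire gives B = μ₀I/(2πd). Distances are d₁ = 0.0725 m and d₂ = 0.1135 m.
B₁ = 1.74×10⁻⁵ T, B₂ = 1.50×10⁻⁵ T.
Between parallel currents the two contributions point in opposite directions, so they subtract. B = |B₁ − B₂| = |1.74×10⁻⁵ − 1.50×10⁻⁵| = 2.32×10⁻⁶ T.

B ≈ 2.32 μT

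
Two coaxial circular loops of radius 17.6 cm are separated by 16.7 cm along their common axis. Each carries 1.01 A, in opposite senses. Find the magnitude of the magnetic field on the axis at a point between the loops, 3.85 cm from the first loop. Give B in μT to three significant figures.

B ≈ 1.46 μT

Each loop contributes B = μ₀IR²/[2(R²+z²)^(3/2)] on the axis, with z measured from that loop.
Loop 1 (z = 0.0385 m): B₁ = 3.36×10⁻⁶ T. Loop 2 (z = 0.1285 m): B₂ = 1.90×10⁻⁶ T.
The fields oppose: B = |B₁ − B₂| = 1.46×10⁻⁶ T.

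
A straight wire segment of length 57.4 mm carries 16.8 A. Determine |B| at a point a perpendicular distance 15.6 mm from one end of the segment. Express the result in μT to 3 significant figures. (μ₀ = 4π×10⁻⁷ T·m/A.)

For a finite straight segment, B = (μ₀I/4πd)(sinθ₁ + sinθ₂), where θ₁, θ₂ are the angles from the perpendicular to each end.
The perpendicular foot is at one end, so the two end-offsets along the wire are 0 and L = 0.0574 m.
sinθ₁ = 0/√(0²+0.0156²) = 0.0000; sinθ₂ = 0.0574/√(0.0574²+0.0156²) = 0.9650.
B = (4π×10⁻⁷ × 16.8) / (4π × 0.0156) × (0.0000 + 0.9650) = 1.04×10⁻⁴ T.

B ≈ 104 μT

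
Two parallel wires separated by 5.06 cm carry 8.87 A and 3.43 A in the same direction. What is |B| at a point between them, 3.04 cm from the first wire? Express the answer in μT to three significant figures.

Each long wire gives B = μ₀I/(2πd). Distances are d₁ = 0.0304 m and d₂ = 0.0202 m.
B₁ = 5.84×10⁻⁵ T, B₂ = 3.40×10⁻⁵ T.
Between parallel currents the two contributions point in opposite directions, so they subtract. B = |B₁ − B₂| = |5.84×10⁻⁵ − 3.40×10⁻⁵| = 2.44×10⁻⁵ T.

B ≈ 24.4 μT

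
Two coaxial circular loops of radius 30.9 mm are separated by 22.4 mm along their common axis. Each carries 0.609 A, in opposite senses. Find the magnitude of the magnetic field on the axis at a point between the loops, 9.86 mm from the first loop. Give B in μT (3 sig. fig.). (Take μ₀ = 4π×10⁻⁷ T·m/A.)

Each loop contributes B = μ₀IR²/[2(R²+z²)^(3/2)] on the axis, with z measured from that loop.
Loop 1 (z = 0.00986 m): B₁ = 1.07×10⁻⁵ T. Loop 2 (z = 0.01254 m): B₂ = 9.85×10⁻⁶ T.
The fields oppose: B = |B₁ − B₂| = 8.55×10⁻⁷ T.

B ≈ 0.855 μT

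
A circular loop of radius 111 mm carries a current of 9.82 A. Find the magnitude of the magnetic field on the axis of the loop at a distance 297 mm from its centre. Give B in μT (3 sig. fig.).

On the axis of a circular loop, B = μ₀IR² / [2(R²+z²)^(3/2)].
R² + z² = (0.111)² + (0.297)² = 0.1005 m², and (R²+z²)^(3/2) = 3.19×10⁻² m³.
B = (4π×10⁻⁷ × 9.82 × 0.01232) / (2 × 3.19×10⁻²) = 2.39×10⁻⁶ T.

B ≈ 2.39 μT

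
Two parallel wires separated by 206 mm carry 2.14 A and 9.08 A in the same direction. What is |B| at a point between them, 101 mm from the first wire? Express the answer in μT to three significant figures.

Each long wire gives B = μ₀I/(2πd). Distances are d₁ = 0.101 m and d₂ = 0.105 m.
B₁ = 4.24×10⁻⁶ T, B₂ = 1.73×10⁻⁵ T.
Between parallel currents the two contributions point in opposite directions, so they subtract. B = |B₁ − B₂| = |4.24×10⁻⁶ − 1.73×10⁻⁵| = 1.31×10⁻⁵ T.

B ≈ 13.1 μT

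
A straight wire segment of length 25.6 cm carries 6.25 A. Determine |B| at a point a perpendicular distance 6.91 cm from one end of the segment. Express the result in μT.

For a finite straight segment, B = (μ₀I/4πd)(sinθ₁ + sinθ₂), where θ₁, θ₂ are the angles from the perpendicular to each end.
The perpendicular foot is at one end, so the two end-offsets along the wire are 0 and L = 0.256 m.
sinθ₁ = 0/√(0²+0.0691²) = 0.0000; sinθ₂ = 0.256/√(0.256²+0.0691²) = 0.9654.
B = (4π×10⁻⁷ × 6.25) / (4π × 0.0691) × (0.0000 + 0.9654) = 8.73×10⁻⁶ T.

B ≈ 8.73 μT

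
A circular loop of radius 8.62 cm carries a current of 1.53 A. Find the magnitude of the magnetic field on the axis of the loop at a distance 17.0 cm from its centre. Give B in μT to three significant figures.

On the axis of a circular loop, B = μ₀IR² / [2(R²+z²)^(3/2)].
R² + z² = (0.0862)² + (0.17)² = 0.03633 m², and (R²+z²)^(3/2) = 6.92×10⁻³ m³.
B = (4π×10⁻⁷ × 1.53 × 0.00743) / (2 × 6.92×10⁻³) = 1.03×10⁻⁶ T.

B ≈ 1.03 μT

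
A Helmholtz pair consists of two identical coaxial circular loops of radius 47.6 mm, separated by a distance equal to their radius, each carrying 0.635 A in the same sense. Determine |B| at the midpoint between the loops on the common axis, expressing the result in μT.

Each loop contributes B = μ₀IR²/[2(R²+z²)^(3/2)] on the axis, with z measured from that loop.
Loop 1 (z = 0.0238 m): B₁ = 6.00×10⁻⁶ T. Loop 2 (z = 0.0238 m): B₂ = 6.00×10⁻⁶ T.
The fields add: B = B₁ + B₂ = 1.20×10⁻⁵ T.

B ≈ 12.0 μT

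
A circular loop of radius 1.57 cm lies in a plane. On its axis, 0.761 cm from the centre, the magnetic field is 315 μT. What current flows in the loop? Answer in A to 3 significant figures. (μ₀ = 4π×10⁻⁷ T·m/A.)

On the axis of a loop, B = μ₀IR²/[2(R²+z²)^(3/2)], so I = 2B(R²+z²)^(3/2)/(μ₀R²).
R² + z² = 0.0002465 + 5.791×10⁻⁵ = 0.0003044 m²; raised to 3/2 gives 5.31×10⁻⁶ m³.
I = 2 × 3.15×10⁻⁴ × 5.31×10⁻⁶ / (1.26×10⁻⁶ × 0.0002465) = 10.8 A.

I ≈ 10.8 A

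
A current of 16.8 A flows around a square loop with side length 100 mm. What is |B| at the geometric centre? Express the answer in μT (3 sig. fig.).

B ≈ 190 μT

Each side is a finite straight segment at perpendicular distance d = a/(2 tan(π/4)) = 0.05 m from the centre, with end-angles ±π/4.
One side contributes B₁ = (μ₀I/4πd)·2 sin(π/4) = 4.75×10⁻⁵ T.
All 4 sides add in the same direction: B = 4 × 4.75×10⁻⁵ = 1.90×10⁻⁴ T.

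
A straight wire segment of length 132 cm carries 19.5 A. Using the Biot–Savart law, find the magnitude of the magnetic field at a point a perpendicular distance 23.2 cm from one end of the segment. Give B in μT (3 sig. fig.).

B ≈ 8.28 μT

For a finite straight segment, B = (μ₀I/4πd)(sinθ₁ + sinθ₂), where θ₁, θ₂ are the angles from the perpendicular to each end.
The perpendicular foot is at one end, so the two end-offsets along the wire are 0 and L = 1.32 m.
sinθ₁ = 0/√(0²+0.232²) = 0.0000; sinθ₂ = 1.32/√(1.32²+0.232²) = 0.9849.
B = (4π×10⁻⁷ × 19.5) / (4π × 0.232) × (0.0000 + 0.9849) = 8.28×10⁻⁶ T.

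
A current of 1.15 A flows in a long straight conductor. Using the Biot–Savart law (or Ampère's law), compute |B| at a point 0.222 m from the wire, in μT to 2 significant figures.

For an infinitely long straight wire, B = μ₀I/(2πd).
B = (4π×10⁻⁷ × 1.15) / (2π × 0.222) = 1.04×10⁻⁶ T.

B ≈ 1.0 μT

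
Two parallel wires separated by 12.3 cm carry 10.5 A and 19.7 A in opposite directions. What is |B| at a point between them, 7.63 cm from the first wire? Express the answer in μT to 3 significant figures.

Each long wire gives B = μ₀I/(2πd). Distances are d₁ = 0.0763 m and d₂ = 0.0467 m.
B₁ = 2.75×10⁻⁵ T, B₂ = 8.44×10⁻⁵ T.
Between antiparallel currents both contributions point the same way, so they add. B = B₁ + B₂ = 2.75×10⁻⁵ + 8.44×10⁻⁵ = 1.12×10⁻⁴ T.

B ≈ 112 μT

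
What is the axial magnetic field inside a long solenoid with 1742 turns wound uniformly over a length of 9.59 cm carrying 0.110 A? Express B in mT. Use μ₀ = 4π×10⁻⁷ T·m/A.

Inside a long solenoid, B = μ₀nI with n = 1.816×10⁴ turns/m.
B = 4π×10⁻⁷ × 1.816×10⁴ × 0.110 = 2.51×10⁻³ T.

B ≈ 2.51 mT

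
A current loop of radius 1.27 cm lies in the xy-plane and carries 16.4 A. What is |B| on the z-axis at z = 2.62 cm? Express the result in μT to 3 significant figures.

B ≈ 67.3 μT

On the axis of a circular loop, B = μ₀IR² / [2(R²+z²)^(3/2)].
R² + z² = (0.0127)² + (0.0262)² = 0.0008477 m², and (R²+z²)^(3/2) = 2.47×10⁻⁵ m³.
B = (4π×10⁻⁷ × 16.4 × 0.0001613) / (2 × 2.47×10⁻⁵) = 6.73×10⁻⁵ T.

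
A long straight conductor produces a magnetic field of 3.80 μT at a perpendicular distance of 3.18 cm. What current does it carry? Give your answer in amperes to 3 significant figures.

For a long straight wire B = μ₀I/(2πd), so I = 2πdB/μ₀.
I = 2π × 0.0318 × 3.80×10⁻⁶ / (4π×10⁻⁷) = 0.604 A.

I ≈ 0.604 A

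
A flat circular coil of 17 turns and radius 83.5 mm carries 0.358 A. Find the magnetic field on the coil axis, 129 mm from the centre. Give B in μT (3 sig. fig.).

B ≈ 7.35 μT

For an N-turn flat coil, B = Nμ₀IR²/[2(R²+z²)^(3/2)] with R = 0.0835 m, z = 0.129 m.
B = 17 × 4.32×10⁻⁷ T = 7.35×10⁻⁶ T.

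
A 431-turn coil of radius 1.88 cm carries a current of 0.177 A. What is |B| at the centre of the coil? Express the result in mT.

For an N-turn flat coil, B = Nμ₀I/(2R) with R = 0.0188 m.
B = 431 × 5.92×10⁻⁶ T = 2.55×10⁻³ T.

B ≈ 2.55 mT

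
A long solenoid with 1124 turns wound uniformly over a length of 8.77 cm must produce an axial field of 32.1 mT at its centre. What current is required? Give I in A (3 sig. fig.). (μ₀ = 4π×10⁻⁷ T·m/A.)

I ≈ 1.99 A

Inside a long solenoid B = μ₀nI with n = 1.282×10⁴ m⁻¹, so I = B/(μ₀n).
I = 3.21×10⁻² / (4π×10⁻⁷ × 1.282×10⁴) = 1.99 A.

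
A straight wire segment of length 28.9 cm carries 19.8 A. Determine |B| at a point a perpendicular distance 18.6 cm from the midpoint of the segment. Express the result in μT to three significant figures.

B ≈ 13.1 μT

For a finite straight segment, B = (μ₀I/4πd)(sinθ₁ + sinθ₂), where θ₁, θ₂ are the angles from the perpendicular to each end.
The perpendicular from the point meets the wire at its midpoint, so each end is L/2 = 0.1445 m away along the wire.
sinθ₁ = 0.1445/√(0.1445²+0.186²) = 0.6135; sinθ₂ = 0.1445/√(0.1445²+0.186²) = 0.6135.
B = (4π×10⁻⁷ × 19.8) / (4π × 0.186) × (0.6135 + 0.6135) = 1.31×10⁻⁵ T.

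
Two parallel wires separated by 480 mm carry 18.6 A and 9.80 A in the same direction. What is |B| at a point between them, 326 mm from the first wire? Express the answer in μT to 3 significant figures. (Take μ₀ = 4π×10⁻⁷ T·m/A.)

Each long wire gives B = μ₀I/(2πd). Distances are d₁ = 0.326 m and d₂ = 0.154 m.
B₁ = 1.14×10⁻⁵ T, B₂ = 1.27×10⁻⁵ T.
Between parallel currents the two contributions point in opposite directions, so they subtract. B = |B₁ − B₂| = |1.14×10⁻⁵ − 1.27×10⁻⁵| = 1.32×10⁻⁶ T.

B ≈ 1.32 μT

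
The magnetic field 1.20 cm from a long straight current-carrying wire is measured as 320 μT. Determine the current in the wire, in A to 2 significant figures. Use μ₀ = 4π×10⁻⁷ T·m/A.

For a long straight wire B = μ₀I/(2πd), so I = 2πdB/μ₀.
I = 2π × 0.012 × 3.20×10⁻⁴ / (4π×10⁻⁷) = 19.2 A.

I ≈ 19 A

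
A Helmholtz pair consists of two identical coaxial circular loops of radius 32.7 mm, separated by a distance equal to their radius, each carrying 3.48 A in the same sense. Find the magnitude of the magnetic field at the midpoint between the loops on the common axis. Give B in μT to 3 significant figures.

Each loop contributes B = μ₀IR²/[2(R²+z²)^(3/2)] on the axis, with z measured from that loop.
Loop 1 (z = 0.01635 m): B₁ = 4.78×10⁻⁵ T. Loop 2 (z = 0.01635 m): B₂ = 4.78×10⁻⁵ T.
The fields add: B = B₁ + B₂ = 9.57×10⁻⁵ T.

B ≈ 95.7 μT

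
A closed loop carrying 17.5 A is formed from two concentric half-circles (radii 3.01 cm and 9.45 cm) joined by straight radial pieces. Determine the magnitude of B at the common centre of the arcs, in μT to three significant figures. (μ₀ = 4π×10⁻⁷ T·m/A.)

B ≈ 124 μT

The radial connectors point toward the centre, so dl × r̂ = 0 and they contribute nothing.
Each semicircle gives μ₀I/(4R): inner arc 1.83×10⁻⁴ T, outer arc 5.82×10⁻⁵ T.
The two arcs carry current in opposite angular senses, so their fields oppose: B = |1.83×10⁻⁴ − 5.82×10⁻⁵| = 1.24×10⁻⁴ T.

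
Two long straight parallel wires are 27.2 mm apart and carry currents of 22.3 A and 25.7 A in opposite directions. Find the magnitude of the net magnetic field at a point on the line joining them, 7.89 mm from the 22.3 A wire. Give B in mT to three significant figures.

Each long wire gives B = μ₀I/(2πd). Distances are d₁ = 0.00789 m and d₂ = 0.01931 m.
B₁ = 5.65×10⁻⁴ T, B₂ = 2.66×10⁻⁴ T.
Between antiparallel currents both contributions point the same way, so they add. B = B₁ + B₂ = 5.65×10⁻⁴ + 2.66×10⁻⁴ = 8.31×10⁻⁴ T.

B ≈ 0.831 mT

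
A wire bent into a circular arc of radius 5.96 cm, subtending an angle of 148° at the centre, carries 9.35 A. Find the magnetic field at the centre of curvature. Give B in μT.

The Biot–Savart field of a circular arc at its centre is B = μ₀Iφ/(4πR), with φ = 2.583 rad.
B = (4π×10⁻⁷ × 9.35 × 2.583) / (4π × 0.0596) = 4.05×10⁻⁵ T.

B ≈ 40.5 μT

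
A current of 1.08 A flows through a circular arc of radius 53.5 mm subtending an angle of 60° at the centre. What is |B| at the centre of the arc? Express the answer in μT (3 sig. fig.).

The Biot–Savart field of a circular arc at its centre is B = μ₀Iφ/(4πR), with φ = 1.047 rad.
B = (4π×10⁻⁷ × 1.08 × 1.047) / (4π × 0.0535) = 2.11×10⁻⁶ T.

B ≈ 2.11 μT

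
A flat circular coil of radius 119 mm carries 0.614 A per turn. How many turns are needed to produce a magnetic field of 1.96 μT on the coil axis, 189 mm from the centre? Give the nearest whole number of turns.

For an N-turn coil, B = Nμ₀IR²/[2(R²+z²)^(3/2)]. A single turn gives B₁ = 4.90×10⁻⁷ T with R = 0.119 m, z = 0.189 m.
N = B/B₁ = 1.96×10⁻⁶ / 4.90×10⁻⁷ = 4.00.

N = 4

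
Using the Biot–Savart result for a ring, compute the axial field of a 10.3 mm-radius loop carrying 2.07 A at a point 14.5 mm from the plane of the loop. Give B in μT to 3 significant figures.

B ≈ 24.5 μT

On the axis of a circular loop, B = μ₀IR² / [2(R²+z²)^(3/2)].
R² + z² = (0.0103)² + (0.0145)² = 0.0003163 m², and (R²+z²)^(3/2) = 5.63×10⁻⁶ m³.
B = (4π×10⁻⁷ × 2.07 × 0.0001061) / (2 × 5.63×10⁻⁶) = 2.45×10⁻⁵ T.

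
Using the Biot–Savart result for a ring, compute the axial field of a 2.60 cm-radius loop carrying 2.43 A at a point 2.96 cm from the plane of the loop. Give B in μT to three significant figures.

On the axis of a circular loop, B = μ₀IR² / [2(R²+z²)^(3/2)].
R² + z² = (0.026)² + (0.0296)² = 0.001552 m², and (R²+z²)^(3/2) = 6.12×10⁻⁵ m³.
B = (4π×10⁻⁷ × 2.43 × 0.000676) / (2 × 6.12×10⁻⁵) = 1.69×10⁻⁵ T.

B ≈ 16.9 μT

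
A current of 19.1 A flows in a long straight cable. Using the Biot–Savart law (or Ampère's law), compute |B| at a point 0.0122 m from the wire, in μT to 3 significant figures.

B ≈ 313 μT

For an infinitely long straight wire, B = μ₀I/(2πd).
B = (4π×10⁻⁷ × 19.1) / (2π × 0.0122) = 3.13×10⁻⁴ T.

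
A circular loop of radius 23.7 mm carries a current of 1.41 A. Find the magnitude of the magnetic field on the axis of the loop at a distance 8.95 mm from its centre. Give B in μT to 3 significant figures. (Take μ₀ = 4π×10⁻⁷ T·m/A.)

B ≈ 30.6 μT

On the axis of a circular loop, B = μ₀IR² / [2(R²+z²)^(3/2)].
R² + z² = (0.0237)² + (0.00895)² = 0.0006418 m², and (R²+z²)^(3/2) = 1.63×10⁻⁵ m³.
B = (4π×10⁻⁷ × 1.41 × 0.0005617) / (2 × 1.63×10⁻⁵) = 3.06×10⁻⁵ T.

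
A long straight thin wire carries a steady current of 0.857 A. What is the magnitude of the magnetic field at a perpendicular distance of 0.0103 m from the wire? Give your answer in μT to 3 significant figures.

B ≈ 16.6 μT

For an infinitely long straight wire, B = μ₀I/(2πd).
B = (4π×10⁻⁷ × 0.857) / (2π × 0.0103) = 1.66×10⁻⁵ T.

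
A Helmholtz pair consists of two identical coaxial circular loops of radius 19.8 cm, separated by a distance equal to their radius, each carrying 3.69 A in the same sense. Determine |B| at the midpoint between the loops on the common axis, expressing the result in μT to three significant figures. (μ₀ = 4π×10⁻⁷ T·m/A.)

B ≈ 16.8 μT

Each loop contributes B = μ₀IR²/[2(R²+z²)^(3/2)] on the axis, with z measured from that loop.
Loop 1 (z = 0.099 m): B₁ = 8.38×10⁻⁶ T. Loop 2 (z = 0.099 m): B₂ = 8.38×10⁻⁶ T.
The fields add: B = B₁ + B₂ = 1.68×10⁻⁵ T.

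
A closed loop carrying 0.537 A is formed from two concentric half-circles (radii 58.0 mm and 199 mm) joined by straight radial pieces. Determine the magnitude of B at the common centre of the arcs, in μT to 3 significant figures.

B ≈ 2.06 μT

The radial connectors point toward the centre, so dl × r̂ = 0 and they contribute nothing.
Each semicircle gives μ₀I/(4R): inner arc 2.91×10⁻⁶ T, outer arc 8.48×10⁻⁷ T.
The two arcs carry current in opposite angular senses, so their fields oppose: B = |2.91×10⁻⁶ − 8.48×10⁻⁷| = 2.06×10⁻⁶ T.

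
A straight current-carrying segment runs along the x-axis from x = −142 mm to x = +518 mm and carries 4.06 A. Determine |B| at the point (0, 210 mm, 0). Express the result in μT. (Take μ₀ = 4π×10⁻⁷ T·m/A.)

For a finite straight segment, B = (μ₀I/4πd)(sinθ₁ + sinθ₂), where θ₁, θ₂ are the angles from the perpendicular to each end.
The perpendicular distance is d = 0.21 m; the end-offsets along the wire are a = 0.142 m and b = 0.518 m.
sinθ₁ = 0.142/√(0.142²+0.21²) = 0.5602; sinθ₂ = 0.518/√(0.518²+0.21²) = 0.9267.
B = (4π×10⁻⁷ × 4.06) / (4π × 0.21) × (0.5602 + 0.9267) = 2.87×10⁻⁶ T.

B ≈ 2.87 μT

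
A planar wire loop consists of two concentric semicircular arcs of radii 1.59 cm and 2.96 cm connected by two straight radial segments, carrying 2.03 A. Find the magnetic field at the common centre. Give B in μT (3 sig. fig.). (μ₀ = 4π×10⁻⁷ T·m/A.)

The radial connectors point toward the centre, so dl × r̂ = 0 and they contribute nothing.
Each semicircle gives μ₀I/(4R): inner arc 4.01×10⁻⁵ T, outer arc 2.15×10⁻⁵ T.
The two arcs carry current in opposite angular senses, so their fields oppose: B = |4.01×10⁻⁵ − 2.15×10⁻⁵| = 1.86×10⁻⁵ T.

B ≈ 18.6 μT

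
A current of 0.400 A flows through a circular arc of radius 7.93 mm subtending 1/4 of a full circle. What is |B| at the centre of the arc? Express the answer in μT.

The Biot–Savart field of a circular arc at its centre is B = μ₀Iφ/(4πR), with φ = 1.571 rad.
B = (4π×10⁻⁷ × 0.400 × 1.571) / (4π × 0.00793) = 7.92×10⁻⁶ T.

B ≈ 7.92 μT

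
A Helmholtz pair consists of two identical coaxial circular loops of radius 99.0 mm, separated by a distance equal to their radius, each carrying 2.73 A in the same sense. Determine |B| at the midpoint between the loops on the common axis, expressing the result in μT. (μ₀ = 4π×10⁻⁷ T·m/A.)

Each loop contributes B = μ₀IR²/[2(R²+z²)^(3/2)] on the axis, with z measured from that loop.
Loop 1 (z = 0.0495 m): B₁ = 1.24×10⁻⁵ T. Loop 2 (z = 0.0495 m): B₂ = 1.24×10⁻⁵ T.
The fields add: B = B₁ + B₂ = 2.48×10⁻⁵ T.

B ≈ 24.8 μT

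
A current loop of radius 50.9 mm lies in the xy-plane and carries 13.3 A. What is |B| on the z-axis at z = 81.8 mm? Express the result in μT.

On the axis of a circular loop, B = μ₀IR² / [2(R²+z²)^(3/2)].
R² + z² = (0.0509)² + (0.0818)² = 0.009282 m², and (R²+z²)^(3/2) = 8.94×10⁻⁴ m³.
B = (4π×10⁻⁷ × 13.3 × 0.002591) / (2 × 8.94×10⁻⁴) = 2.42×10⁻⁵ T.

B ≈ 24.2 μT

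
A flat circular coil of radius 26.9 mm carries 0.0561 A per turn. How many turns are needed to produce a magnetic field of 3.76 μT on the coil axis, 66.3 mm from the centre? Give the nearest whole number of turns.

For an N-turn coil, B = Nμ₀IR²/[2(R²+z²)^(3/2)]. A single turn gives B₁ = 6.96×10⁻⁸ T with R = 0.0269 m, z = 0.0663 m.
N = B/B₁ = 3.76×10⁻⁶ / 6.96×10⁻⁸ = 54.00.

N = 54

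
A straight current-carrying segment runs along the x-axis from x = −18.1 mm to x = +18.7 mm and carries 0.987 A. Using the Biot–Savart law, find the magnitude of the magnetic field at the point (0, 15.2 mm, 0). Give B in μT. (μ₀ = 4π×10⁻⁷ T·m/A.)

For a finite straight segment, B = (μ₀I/4πd)(sinθ₁ + sinθ₂), where θ₁, θ₂ are the angles from the perpendicular to each end.
The perpendicular distance is d = 0.0152 m; the end-offsets along the wire are a = 0.0181 m and b = 0.0187 m.
sinθ₁ = 0.0181/√(0.0181²+0.0152²) = 0.7658; sinθ₂ = 0.0187/√(0.0187²+0.0152²) = 0.7760.
B = (4π×10⁻⁷ × 0.987) / (4π × 0.0152) × (0.7658 + 0.7760) = 1.00×10⁻⁵ T.

B ≈ 10.0 μT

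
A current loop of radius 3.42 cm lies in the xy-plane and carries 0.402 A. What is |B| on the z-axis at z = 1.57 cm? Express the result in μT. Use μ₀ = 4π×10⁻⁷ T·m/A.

B ≈ 5.54 μT

On the axis of a circular loop, B = μ₀IR² / [2(R²+z²)^(3/2)].
R² + z² = (0.0342)² + (0.0157)² = 0.001416 m², and (R²+z²)^(3/2) = 5.33×10⁻⁵ m³.
B = (4π×10⁻⁷ × 0.402 × 0.00117) / (2 × 5.33×10⁻⁵) = 5.54×10⁻⁶ T.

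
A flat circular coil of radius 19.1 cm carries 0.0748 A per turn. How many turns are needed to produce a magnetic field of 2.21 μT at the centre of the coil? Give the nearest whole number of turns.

N = 9

For an N-turn coil, B = Nμ₀I/(2R). A single turn gives B₁ = 2.46×10⁻⁷ T with R = 0.191 m.
N = B/B₁ = 2.21×10⁻⁶ / 2.46×10⁻⁷ = 8.98.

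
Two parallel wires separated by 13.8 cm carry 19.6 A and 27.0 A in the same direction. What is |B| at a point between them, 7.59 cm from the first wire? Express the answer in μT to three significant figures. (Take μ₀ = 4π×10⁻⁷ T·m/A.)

Each long wire gives B = μ₀I/(2πd). Distances are d₁ = 0.0759 m and d₂ = 0.0621 m.
B₁ = 5.16×10⁻⁵ T, B₂ = 8.70×10⁻⁵ T.
Between parallel currents the two contributions point in opposite directions, so they subtract. B = |B₁ − B₂| = |5.16×10⁻⁵ − 8.70×10⁻⁵| = 3.53×10⁻⁵ T.

B ≈ 35.3 μT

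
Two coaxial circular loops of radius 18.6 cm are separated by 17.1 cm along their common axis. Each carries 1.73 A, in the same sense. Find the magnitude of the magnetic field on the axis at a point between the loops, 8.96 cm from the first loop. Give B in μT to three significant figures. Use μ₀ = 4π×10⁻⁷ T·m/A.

Each loop contributes B = μ₀IR²/[2(R²+z²)^(3/2)] on the axis, with z measured from that loop.
Loop 1 (z = 0.0896 m): B₁ = 4.27×10⁻⁶ T. Loop 2 (z = 0.0814 m): B₂ = 4.49×10⁻⁶ T.
The fields add: B = B₁ + B₂ = 8.77×10⁻⁶ T.

B ≈ 8.77 μT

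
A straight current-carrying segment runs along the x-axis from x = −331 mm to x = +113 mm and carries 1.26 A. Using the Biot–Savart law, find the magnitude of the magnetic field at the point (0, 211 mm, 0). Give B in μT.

B ≈ 0.785 μT

For a finite straight segment, B = (μ₀I/4πd)(sinθ₁ + sinθ₂), where θ₁, θ₂ are the angles from the perpendicular to each end.
The perpendicular distance is d = 0.211 m; the end-offsets along the wire are a = 0.331 m and b = 0.113 m.
sinθ₁ = 0.331/√(0.331²+0.211²) = 0.8432; sinθ₂ = 0.113/√(0.113²+0.211²) = 0.4721.
B = (4π×10⁻⁷ × 1.26) / (4π × 0.211) × (0.8432 + 0.4721) = 7.85×10⁻⁷ T.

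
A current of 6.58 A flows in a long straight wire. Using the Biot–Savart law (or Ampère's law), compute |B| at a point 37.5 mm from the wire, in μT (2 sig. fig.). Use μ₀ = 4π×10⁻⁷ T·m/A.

B ≈ 35 μT

For an infinitely long straight wire, B = μ₀I/(2πd).
B = (4π×10⁻⁷ × 6.58) / (2π × 0.0375) = 3.51×10⁻⁵ T.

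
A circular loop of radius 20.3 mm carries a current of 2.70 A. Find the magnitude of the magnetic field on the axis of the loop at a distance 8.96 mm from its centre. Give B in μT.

B ≈ 64.0 μT

On the axis of a circular loop, B = μ₀IR² / [2(R²+z²)^(3/2)].
R² + z² = (0.0203)² + (0.00896)² = 0.0004924 m², and (R²+z²)^(3/2) = 1.09×10⁻⁵ m³.
B = (4π×10⁻⁷ × 2.70 × 0.0004121) / (2 × 1.09×10⁻⁵) = 6.40×10⁻⁵ T.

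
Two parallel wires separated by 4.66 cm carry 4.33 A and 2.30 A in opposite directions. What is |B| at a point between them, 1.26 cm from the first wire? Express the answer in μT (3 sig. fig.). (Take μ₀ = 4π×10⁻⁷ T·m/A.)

Each long wire gives B = μ₀I/(2πd). Distances are d₁ = 0.0126 m and d₂ = 0.034 m.
B₁ = 6.87×10⁻⁵ T, B₂ = 1.35×10⁻⁵ T.
Between antiparallel currents both contributions point the same way, so they add. B = B₁ + B₂ = 6.87×10⁻⁵ + 1.35×10⁻⁵ = 8.23×10⁻⁵ T.

B ≈ 82.3 μT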